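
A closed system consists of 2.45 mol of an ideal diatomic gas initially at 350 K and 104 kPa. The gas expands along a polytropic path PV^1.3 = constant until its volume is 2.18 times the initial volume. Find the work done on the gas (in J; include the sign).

-4950 J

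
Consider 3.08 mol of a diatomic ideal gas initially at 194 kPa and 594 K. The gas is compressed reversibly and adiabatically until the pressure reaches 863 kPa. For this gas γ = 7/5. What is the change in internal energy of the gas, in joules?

V₁ = nRT₁/P₁ = 3.08×8.314×594/194 = 78.4 L.
Adiabatic: T₂/T₁ = (P₂/P₁)^((γ−1)/γ) ⇒ T₂ = 594×(4.45)^0.286 = 910 K; V₂ = 27.0 L.
For an ideal gas ΔU = nCvΔT with Cv = (5/2)R = 20.8 J/(mol·K).
ΔU = 3.08×20.8×(910−594) = 20200 J.

20200 J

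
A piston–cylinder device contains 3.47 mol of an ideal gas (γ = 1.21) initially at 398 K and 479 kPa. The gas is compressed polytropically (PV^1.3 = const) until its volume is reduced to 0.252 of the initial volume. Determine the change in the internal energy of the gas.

28000 J

V₁ = nRT₁/P₁ = 3.47×8.314×398/479 = 24.0 L.
Polytropic n=1.3: T₂ = T₁(V₁/V₂)^(n−1) = 398×(3.97)^0.30 = 602 K; P₂ = P₁(V₁/V₂)^n = 2870 kPa.
For an ideal gas ΔU = nCvΔT with Cv = R/(γ−1) = 39.6 J/(mol·K).
ΔU = 3.47×39.6×(602−398) = 28000 J.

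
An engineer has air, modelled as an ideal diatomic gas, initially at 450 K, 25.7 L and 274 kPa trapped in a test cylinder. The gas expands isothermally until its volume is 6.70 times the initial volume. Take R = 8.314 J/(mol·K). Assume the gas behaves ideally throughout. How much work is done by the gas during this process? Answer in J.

n = P₁V₁/(RT₁) = 274×25.7/(8.314×450) = 1.88 mol.
Isothermal: T stays 450 K; PV = const ⇒ V₂ = 172 L, P₂ = 40.9 kPa.
W = nRT ln(V₂/V₁) = 1.88×8.314×450×ln(6.70) = 13400 J.

13400 J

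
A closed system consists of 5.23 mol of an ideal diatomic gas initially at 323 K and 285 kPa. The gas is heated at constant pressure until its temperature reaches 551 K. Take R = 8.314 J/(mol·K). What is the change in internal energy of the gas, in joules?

V₁ = nRT₁/P₁ = 5.23×8.314×323/285 = 49.3 L.
Isobaric: P stays 285 kPa; V/T = const ⇒ T₂ = 551 K, V₂ = 84.1 L.
For an ideal gas ΔU = nCvΔT with Cv = (5/2)R = 20.8 J/(mol·K).
ΔU = 5.23×20.8×(551−323) = 24800 J.

24800 J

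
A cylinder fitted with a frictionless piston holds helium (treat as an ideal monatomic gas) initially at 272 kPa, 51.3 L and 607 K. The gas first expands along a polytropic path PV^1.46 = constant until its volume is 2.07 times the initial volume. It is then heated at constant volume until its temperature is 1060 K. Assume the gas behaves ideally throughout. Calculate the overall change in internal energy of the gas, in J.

15600 J

n = P₁V₁/(RT₁) = 272×51.3/(8.314×607) = 2.76 mol.
Step 1 — Polytropic n=1.46: T₂ = T₁(V₁/V₂)^(n−1) = 607×(0.483)^0.46 = 434 K; P₂ = P₁(V₁/V₂)^n = 94.0 kPa.
W = (P₁V₁−P₂V₂)/(n−1) = (272×51.3−94.0×106)/0.46 = 8630 J.
ΔU = nCvΔT = 2.76×12.5×(434−607) = -5950 J.
Q = ΔU + W = 2670 J.
State after step 1: P = 94.0 kPa, V = 106 L, T = 434 K.
Step 2 — Isochoric: V stays 106 L; P/T = const ⇒ T₂ = 1060 K, P₂ = 229 kPa.
W = 0 (no volume change).
ΔU = nCvΔT = 2.76×12.5×(1060−434) = 21600 J.
Q = ΔU = 21600 J.
Net over both steps: W = 8630 J, Q = 24200 J, ΔU = 15600 J.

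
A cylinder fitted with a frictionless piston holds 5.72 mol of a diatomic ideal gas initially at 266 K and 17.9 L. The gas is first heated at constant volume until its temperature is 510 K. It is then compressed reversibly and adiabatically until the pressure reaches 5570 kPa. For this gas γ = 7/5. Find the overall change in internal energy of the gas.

P₁ = nRT₁/V₁ = 5.72×8.314×266/17.9 = 707 kPa.
Step 1 — Isochoric: V stays 17.9 L; P/T = const ⇒ T₂ = 510 K, P₂ = 1350 kPa.
W = 0 (no volume change).
ΔU = nCvΔT = 5.72×20.8×(510−266) = 29000 J.
Q = ΔU = 29000 J.
State after step 1: P = 1350 kPa, V = 17.9 L, T = 510 K.
Step 2 — Adiabatic: T₂/T₁ = (P₂/P₁)^((γ−1)/γ) ⇒ T₂ = 510×(4.11)^0.286 = 764 K; V₂ = 6.52 L.
ΔU = nCvΔT = 5.72×20.8×(764−510) = 30200 J.
Q = 0 for an adiabatic process, so W = −ΔU = -30200 J.
Net over both steps: W = -30200 J, Q = 29000 J, ΔU = 59200 J.

59200 J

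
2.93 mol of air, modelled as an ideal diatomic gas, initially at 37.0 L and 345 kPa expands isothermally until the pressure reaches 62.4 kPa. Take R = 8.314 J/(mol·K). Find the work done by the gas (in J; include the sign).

T₁ = P₁V₁/(nR) = 345×37.0/(2.93×8.314) = 524 K.
Isothermal: T stays 524 K; PV = const ⇒ V₂ = 205 L, P₂ = 62.4 kPa.
W = nRT ln(V₂/V₁) = 2.93×8.314×524×ln(5.53) = 21800 J.

21800 J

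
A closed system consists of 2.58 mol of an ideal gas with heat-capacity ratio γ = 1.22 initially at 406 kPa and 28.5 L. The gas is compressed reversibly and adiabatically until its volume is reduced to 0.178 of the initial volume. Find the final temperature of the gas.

T₁ = P₁V₁/(nR) = 406×28.5/(2.58×8.314) = 539 K.
Adiabatic: TV^(γ−1) = const ⇒ T₂ = 539×(5.62)^0.220 = 789 K; PV^γ = const ⇒ P₂ = 3330 kPa.

789 K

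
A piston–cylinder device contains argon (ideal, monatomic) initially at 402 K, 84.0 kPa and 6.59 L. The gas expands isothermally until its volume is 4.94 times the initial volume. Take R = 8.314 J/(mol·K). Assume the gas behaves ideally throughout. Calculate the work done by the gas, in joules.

884 J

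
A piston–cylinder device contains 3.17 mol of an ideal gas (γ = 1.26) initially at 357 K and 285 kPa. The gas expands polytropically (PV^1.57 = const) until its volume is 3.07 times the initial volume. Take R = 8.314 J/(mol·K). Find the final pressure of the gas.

49.0 kPa

V₁ = nRT₁/P₁ = 3.17×8.314×357/285 = 33.0 L.
Polytropic n=1.57: T₂ = T₁(V₁/V₂)^(n−1) = 357×(0.326)^0.57 = 188 K; P₂ = P₁(V₁/V₂)^n = 49.0 kPa.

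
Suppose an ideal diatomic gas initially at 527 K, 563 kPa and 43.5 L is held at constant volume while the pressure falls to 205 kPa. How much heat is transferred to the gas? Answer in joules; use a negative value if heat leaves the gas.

n = P₁V₁/(RT₁) = 563×43.5/(8.314×527) = 5.59 mol.
Isochoric: V stays 43.5 L; P/T = const ⇒ T₂ = 192 K, P₂ = 205 kPa.
W = 0 (no volume change).
ΔU = nCvΔT = 5.59×20.8×(192−527) = -38900 J.
Q = ΔU = -38900 J.

-38900 J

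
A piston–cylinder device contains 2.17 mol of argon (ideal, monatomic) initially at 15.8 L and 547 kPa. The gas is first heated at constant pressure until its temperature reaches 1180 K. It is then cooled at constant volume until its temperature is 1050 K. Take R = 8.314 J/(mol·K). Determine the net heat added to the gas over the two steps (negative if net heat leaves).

28100 J

T₁ = P₁V₁/(nR) = 547×15.8/(2.17×8.314) = 479 K.
Step 1 — Isobaric: P stays 547 kPa; V/T = const ⇒ T₂ = 1180 K, V₂ = 38.9 L.
W = PΔV = 547×(38.9−15.8) kPa·L = 12600 J.
ΔU = nCvΔT = 2.17×12.5×(1180−479) = 19000 J.
Q = ΔU + W = nCpΔT = 31600 J.
State after step 1: P = 547 kPa, V = 38.9 L, T = 1180 K.
Step 2 — Isochoric: V stays 38.9 L; P/T = const ⇒ T₂ = 1050 K, P₂ = 487 kPa.
W = 0 (no volume change).
ΔU = nCvΔT = 2.17×12.5×(1050−1180) = -3520 J.
Q = ΔU = -3520 J.
Net over both steps: W = 12600 J, Q = 28100 J, ΔU = 15500 J.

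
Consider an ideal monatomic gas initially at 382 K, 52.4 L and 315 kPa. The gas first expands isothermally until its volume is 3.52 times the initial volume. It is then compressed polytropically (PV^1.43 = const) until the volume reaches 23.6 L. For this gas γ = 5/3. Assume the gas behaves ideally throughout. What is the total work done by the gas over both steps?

-33800 J

n = P₁V₁/(RT₁) = 315×52.4/(8.314×382) = 5.20 mol.
Step 1 — Isothermal: T stays 382 K; PV = const ⇒ V₂ = 184 L, P₂ = 89.5 kPa.
ΔU = 0 (ideal gas, T constant).
W = nRT ln(V₂/V₁) = 5.20×8.314×382×ln(3.52) = 20800 J.
Q = ΔU + W = 20800 J.
State after step 1: P = 89.5 kPa, V = 184 L, T = 382 K.
Step 2 — Polytropic n=1.43: T₂ = T₁(V₁/V₂)^(n−1) = 382×(7.82)^0.43 = 925 K; P₂ = P₁(V₁/V₂)^n = 1690 kPa.
W = (P₁V₁−P₂V₂)/(n−1) = (89.5×184−1690×23.6)/0.43 = -54500 J.
ΔU = nCvΔT = 5.20×12.5×(925−382) = 35200 J.
Q = ΔU + W = -19400 J.
Net over both steps: W = -33800 J, Q = 1410 J, ΔU = 35200 J.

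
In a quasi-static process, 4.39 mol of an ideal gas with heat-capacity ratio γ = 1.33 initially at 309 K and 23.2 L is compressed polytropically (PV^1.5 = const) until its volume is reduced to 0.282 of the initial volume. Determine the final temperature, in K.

582 K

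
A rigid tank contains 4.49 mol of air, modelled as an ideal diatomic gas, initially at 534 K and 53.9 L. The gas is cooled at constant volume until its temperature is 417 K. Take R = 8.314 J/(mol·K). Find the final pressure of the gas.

P₁ = nRT₁/V₁ = 4.49×8.314×534/53.9 = 370 kPa.
Isochoric: V stays 53.9 L; P/T = const ⇒ T₂ = 417 K, P₂ = 289 kPa.

289 kPa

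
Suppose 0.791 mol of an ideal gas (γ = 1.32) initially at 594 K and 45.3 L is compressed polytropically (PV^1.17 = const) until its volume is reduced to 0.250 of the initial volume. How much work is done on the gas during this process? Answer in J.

P₁ = nRT₁/V₁ = 0.791×8.314×594/45.3 = 86.2 kPa.
Polytropic n=1.17: T₂ = T₁(V₁/V₂)^(n−1) = 594×(4.00)^0.17 = 752 K; P₂ = P₁(V₁/V₂)^n = 437 kPa.
W = (P₁V₁−P₂V₂)/(n−1) = (86.2×45.3−437×11.3)/0.17 = -6110 J.
Work done on the gas = −W_by = 6110 J.

6110 J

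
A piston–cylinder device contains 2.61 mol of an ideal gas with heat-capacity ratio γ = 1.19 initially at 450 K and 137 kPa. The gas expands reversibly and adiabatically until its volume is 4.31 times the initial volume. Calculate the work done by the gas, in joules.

V₁ = nRT₁/P₁ = 2.61×8.314×450/137 = 71.3 L.
Adiabatic: TV^(γ−1) = const ⇒ T₂ = 450×(0.232)^0.190 = 341 K; PV^γ = const ⇒ P₂ = 24.1 kPa.
ΔU = nCvΔT = 2.61×43.8×(341−450) = -12500 J.
Q = 0 for an adiabatic process, so W = −ΔU = 12500 J.

12500 J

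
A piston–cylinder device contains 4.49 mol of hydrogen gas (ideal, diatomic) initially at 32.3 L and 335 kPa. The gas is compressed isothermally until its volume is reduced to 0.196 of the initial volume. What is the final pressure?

1710 kPa

T₁ = P₁V₁/(nR) = 335×32.3/(4.49×8.314) = 290 K.
Isothermal: T stays 290 K; PV = const ⇒ V₂ = 6.33 L, P₂ = 1710 kPa.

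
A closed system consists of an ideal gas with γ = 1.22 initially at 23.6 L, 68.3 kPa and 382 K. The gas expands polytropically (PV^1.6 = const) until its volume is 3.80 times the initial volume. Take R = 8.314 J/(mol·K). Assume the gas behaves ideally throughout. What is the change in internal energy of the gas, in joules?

-4040 J

n = P₁V₁/(RT₁) = 68.3×23.6/(8.314×382) = 0.508 mol.
Polytropic n=1.6: T₂ = T₁(V₁/V₂)^(n−1) = 382×(0.263)^0.60 = 171 K; P₂ = P₁(V₁/V₂)^n = 8.07 kPa.
For an ideal gas ΔU = nCvΔT with Cv = R/(γ−1) = 37.8 J/(mol·K).
ΔU = 0.508×37.8×(171−382) = -4040 J.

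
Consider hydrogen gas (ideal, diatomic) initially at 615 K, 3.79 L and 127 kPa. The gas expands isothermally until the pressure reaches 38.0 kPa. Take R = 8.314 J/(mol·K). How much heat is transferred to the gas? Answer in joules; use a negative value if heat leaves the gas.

n = P₁V₁/(RT₁) = 127×3.79/(8.314×615) = 0.0941 mol.
Isothermal: T stays 615 K; PV = const ⇒ V₂ = 12.7 L, P₂ = 38.0 kPa.
ΔU = 0 (ideal gas, T constant).
W = nRT ln(V₂/V₁) = 0.0941×8.314×615×ln(3.34) = 581 J.
Q = ΔU + W = 581 J.

581 J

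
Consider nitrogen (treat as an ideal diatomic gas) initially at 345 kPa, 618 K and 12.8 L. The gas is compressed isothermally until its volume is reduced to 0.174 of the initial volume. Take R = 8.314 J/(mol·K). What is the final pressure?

Isothermal: T stays 618 K; PV = const ⇒ V₂ = 2.23 L, P₂ = 1980 kPa.

1980 kPa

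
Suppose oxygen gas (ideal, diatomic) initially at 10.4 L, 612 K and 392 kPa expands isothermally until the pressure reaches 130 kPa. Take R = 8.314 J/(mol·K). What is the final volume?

31.4 L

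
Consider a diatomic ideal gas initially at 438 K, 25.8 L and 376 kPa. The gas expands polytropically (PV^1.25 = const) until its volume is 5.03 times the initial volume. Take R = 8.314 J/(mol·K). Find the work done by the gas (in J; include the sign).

12900 J

n = P₁V₁/(RT₁) = 376×25.8/(8.314×438) = 2.66 mol.
Polytropic n=1.25: T₂ = T₁(V₁/V₂)^(n−1) = 438×(0.199)^0.25 = 292 K; P₂ = P₁(V₁/V₂)^n = 49.9 kPa.
W = (P₁V₁−P₂V₂)/(n−1) = (376×25.8−49.9×130)/0.25 = 12900 J.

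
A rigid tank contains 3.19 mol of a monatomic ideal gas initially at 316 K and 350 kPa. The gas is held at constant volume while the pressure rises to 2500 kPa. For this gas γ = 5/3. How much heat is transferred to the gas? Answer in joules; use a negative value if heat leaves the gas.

V₁ = nRT₁/P₁ = 3.19×8.314×316/350 = 23.9 L.
Isochoric: V stays 23.9 L; P/T = const ⇒ T₂ = 2260 K, P₂ = 2500 kPa.
W = 0 (no volume change).
ΔU = nCvΔT = 3.19×12.5×(2260−316) = 77200 J.
Q = ΔU = 77200 J.

77200 J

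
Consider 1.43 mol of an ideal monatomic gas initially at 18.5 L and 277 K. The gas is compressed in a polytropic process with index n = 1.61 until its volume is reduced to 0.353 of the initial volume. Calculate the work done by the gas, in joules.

-4790 J

P₁ = nRT₁/V₁ = 1.43×8.314×277/18.5 = 178 kPa.
Polytropic n=1.61: T₂ = T₁(V₁/V₂)^(n−1) = 277×(2.83)^0.61 = 523 K; P₂ = P₁(V₁/V₂)^n = 952 kPa.
W = (P₁V₁−P₂V₂)/(n−1) = (178×18.5−952×6.53)/0.61 = -4790 J.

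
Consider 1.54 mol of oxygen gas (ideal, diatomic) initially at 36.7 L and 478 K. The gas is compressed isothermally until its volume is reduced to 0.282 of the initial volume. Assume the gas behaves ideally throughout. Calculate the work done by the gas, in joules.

P₁ = nRT₁/V₁ = 1.54×8.314×478/36.7 = 167 kPa.
Isothermal: T stays 478 K; PV = const ⇒ V₂ = 10.3 L, P₂ = 591 kPa.
W = nRT ln(V₂/V₁) = 1.54×8.314×478×ln(0.282) = -7750 J.

-7750 J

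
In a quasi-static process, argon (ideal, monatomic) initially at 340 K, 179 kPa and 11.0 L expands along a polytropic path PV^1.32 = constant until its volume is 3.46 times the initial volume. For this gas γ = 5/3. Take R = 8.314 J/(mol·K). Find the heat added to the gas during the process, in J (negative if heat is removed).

1050 J

n = P₁V₁/(RT₁) = 179×11.0/(8.314×340) = 0.697 mol.
Polytropic n=1.32: T₂ = T₁(V₁/V₂)^(n−1) = 340×(0.289)^0.32 = 229 K; P₂ = P₁(V₁/V₂)^n = 34.8 kPa.
W = (P₁V₁−P₂V₂)/(n−1) = (179×11.0−34.8×38.1)/0.32 = 2020 J.
ΔU = nCvΔT = 0.697×12.5×(229−340) = -968 J.
Q = ΔU + W = 1050 J.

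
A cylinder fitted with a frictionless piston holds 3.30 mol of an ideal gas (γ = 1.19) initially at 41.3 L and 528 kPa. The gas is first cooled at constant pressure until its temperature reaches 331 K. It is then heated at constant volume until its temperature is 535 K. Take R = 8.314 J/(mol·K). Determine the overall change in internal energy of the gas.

T₁ = P₁V₁/(nR) = 528×41.3/(3.30×8.314) = 795 K.
Step 1 — Isobaric: P stays 528 kPa; V/T = const ⇒ T₂ = 331 K, V₂ = 17.2 L.
W = PΔV = 528×(17.2−41.3) kPa·L = -12700 J.
ΔU = nCvΔT = 3.30×43.8×(331−795) = -67000 J.
Q = ΔU + W = nCpΔT = -79700 J.
State after step 1: P = 528 kPa, V = 17.2 L, T = 331 K.
Step 2 — Isochoric: V stays 17.2 L; P/T = const ⇒ T₂ = 535 K, P₂ = 853 kPa.
W = 0 (no volume change).
ΔU = nCvΔT = 3.30×43.8×(535−331) = 29500 J.
Q = ΔU = 29500 J.
Net over both steps: W = -12700 J, Q = -50200 J, ΔU = -37500 J.

-37500 J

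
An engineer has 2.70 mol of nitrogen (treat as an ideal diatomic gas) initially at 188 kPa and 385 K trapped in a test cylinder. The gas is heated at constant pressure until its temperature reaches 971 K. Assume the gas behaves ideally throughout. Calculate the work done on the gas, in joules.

V₁ = nRT₁/P₁ = 2.70×8.314×385/188 = 46.0 L.
Isobaric: P stays 188 kPa; V/T = const ⇒ T₂ = 971 K, V₂ = 116 L.
W = PΔV = 188×(116−46.0) kPa·L = 13200 J.
Work done on the gas = −W_by = -13200 J.

-13200 J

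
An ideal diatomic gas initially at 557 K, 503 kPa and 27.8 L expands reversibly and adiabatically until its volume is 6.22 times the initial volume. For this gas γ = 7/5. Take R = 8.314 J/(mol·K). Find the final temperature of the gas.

268 K

Adiabatic: TV^(γ−1) = const ⇒ T₂ = 557×(0.161)^0.400 = 268 K; PV^γ = const ⇒ P₂ = 38.9 kPa.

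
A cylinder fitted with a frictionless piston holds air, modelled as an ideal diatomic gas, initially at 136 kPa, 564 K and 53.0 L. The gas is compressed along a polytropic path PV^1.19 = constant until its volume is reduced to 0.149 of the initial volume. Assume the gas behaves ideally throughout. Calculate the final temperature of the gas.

810 K

Polytropic n=1.19: T₂ = T₁(V₁/V₂)^(n−1) = 564×(6.71)^0.19 = 810 K; P₂ = P₁(V₁/V₂)^n = 1310 kPa.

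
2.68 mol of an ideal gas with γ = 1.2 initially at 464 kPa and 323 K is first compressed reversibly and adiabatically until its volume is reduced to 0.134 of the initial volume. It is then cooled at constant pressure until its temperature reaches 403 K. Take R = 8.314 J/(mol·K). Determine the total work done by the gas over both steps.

-19600 J

V₁ = nRT₁/P₁ = 2.68×8.314×323/464 = 15.5 L.
Step 1 — Adiabatic: TV^(γ−1) = const ⇒ T₂ = 323×(7.46)^0.200 = 483 K; PV^γ = const ⇒ P₂ = 5180 kPa.
ΔU = nCvΔT = 2.68×41.6×(483−323) = 17800 J.
Q = 0 for an adiabatic process, so W = −ΔU = -17800 J.
State after step 1: P = 5180 kPa, V = 2.08 L, T = 483 K.
Step 2 — Isobaric: P stays 5180 kPa; V/T = const ⇒ T₂ = 403 K, V₂ = 1.73 L.
W = PΔV = 5180×(1.73−2.08) kPa·L = -1780 J.
ΔU = nCvΔT = 2.68×41.6×(403−483) = -8890 J.
Q = ΔU + W = nCpΔT = -10700 J.
Net over both steps: W = -19600 J, Q = -10700 J, ΔU = 8910 J.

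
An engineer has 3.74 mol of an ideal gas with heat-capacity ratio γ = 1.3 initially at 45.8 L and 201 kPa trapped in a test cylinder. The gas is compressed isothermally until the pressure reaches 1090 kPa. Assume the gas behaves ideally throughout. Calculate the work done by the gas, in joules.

T₁ = P₁V₁/(nR) = 201×45.8/(3.74×8.314) = 296 K.
Isothermal: T stays 296 K; PV = const ⇒ V₂ = 8.45 L, P₂ = 1090 kPa.
W = nRT ln(V₂/V₁) = 3.74×8.314×296×ln(0.184) = -15600 J.

-15600 J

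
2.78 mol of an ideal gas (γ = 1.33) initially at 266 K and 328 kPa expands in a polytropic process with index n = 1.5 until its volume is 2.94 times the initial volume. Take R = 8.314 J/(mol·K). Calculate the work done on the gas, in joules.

V₁ = nRT₁/P₁ = 2.78×8.314×266/328 = 18.7 L.
Polytropic n=1.5: T₂ = T₁(V₁/V₂)^(n−1) = 266×(0.340)^0.50 = 155 K; P₂ = P₁(V₁/V₂)^n = 65.1 kPa.
W = (P₁V₁−P₂V₂)/(n−1) = (328×18.7−65.1×55.1)/0.50 = 5120 J.
Work done on the gas = −W_by = -5120 J.

-5120 J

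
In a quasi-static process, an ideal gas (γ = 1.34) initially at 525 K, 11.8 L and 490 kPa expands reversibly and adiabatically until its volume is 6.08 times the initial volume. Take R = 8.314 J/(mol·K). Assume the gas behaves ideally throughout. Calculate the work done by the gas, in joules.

7800 J

n = P₁V₁/(RT₁) = 490×11.8/(8.314×525) = 1.32 mol.
Adiabatic: TV^(γ−1) = const ⇒ T₂ = 525×(0.164)^0.340 = 284 K; PV^γ = const ⇒ P₂ = 43.6 kPa.
ΔU = nCvΔT = 1.32×24.5×(284−525) = -7800 J.
Q = 0 for an adiabatic process, so W = −ΔU = 7800 J.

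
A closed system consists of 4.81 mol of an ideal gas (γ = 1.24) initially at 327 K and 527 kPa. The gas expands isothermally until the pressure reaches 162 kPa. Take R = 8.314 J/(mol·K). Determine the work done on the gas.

V₁ = nRT₁/P₁ = 4.81×8.314×327/527 = 24.8 L.
Isothermal: T stays 327 K; PV = const ⇒ V₂ = 80.7 L, P₂ = 162 kPa.
W = nRT ln(V₂/V₁) = 4.81×8.314×327×ln(3.25) = 15400 J.
Work done on the gas = −W_by = -15400 J.

-15400 J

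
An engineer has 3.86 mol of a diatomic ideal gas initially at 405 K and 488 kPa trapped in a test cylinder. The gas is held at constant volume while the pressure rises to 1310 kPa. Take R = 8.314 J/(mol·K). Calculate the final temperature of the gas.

V₁ = nRT₁/P₁ = 3.86×8.314×405/488 = 26.6 L.
Isochoric: V stays 26.6 L; P/T = const ⇒ T₂ = 1090 K, P₂ = 1310 kPa.

1090 K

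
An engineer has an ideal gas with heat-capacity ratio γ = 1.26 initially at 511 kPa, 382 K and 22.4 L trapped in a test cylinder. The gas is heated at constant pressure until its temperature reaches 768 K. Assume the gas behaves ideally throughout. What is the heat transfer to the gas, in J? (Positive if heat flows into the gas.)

56100 J

n = P₁V₁/(RT₁) = 511×22.4/(8.314×382) = 3.60 mol.
Isobaric: P stays 511 kPa; V/T = const ⇒ T₂ = 768 K, V₂ = 45.0 L.
W = PΔV = 511×(45.0−22.4) kPa·L = 11600 J.
ΔU = nCvΔT = 3.60×32.0×(768−382) = 44500 J.
Q = ΔU + W = nCpΔT = 56100 J.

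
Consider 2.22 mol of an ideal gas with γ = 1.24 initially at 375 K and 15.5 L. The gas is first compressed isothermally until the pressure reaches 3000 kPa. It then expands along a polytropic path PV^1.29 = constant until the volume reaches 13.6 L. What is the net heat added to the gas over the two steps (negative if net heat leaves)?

-15200 J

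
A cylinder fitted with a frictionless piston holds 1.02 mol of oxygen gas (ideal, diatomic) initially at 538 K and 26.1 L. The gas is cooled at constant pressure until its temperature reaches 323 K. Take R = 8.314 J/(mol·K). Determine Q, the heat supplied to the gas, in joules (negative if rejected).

-6380 J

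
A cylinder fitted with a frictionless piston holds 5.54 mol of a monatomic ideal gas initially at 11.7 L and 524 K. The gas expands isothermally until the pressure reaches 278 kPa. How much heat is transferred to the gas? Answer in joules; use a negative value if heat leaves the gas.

P₁ = nRT₁/V₁ = 5.54×8.314×524/11.7 = 2060 kPa.
Isothermal: T stays 524 K; PV = const ⇒ V₂ = 86.8 L, P₂ = 278 kPa.
ΔU = 0 (ideal gas, T constant).
W = nRT ln(V₂/V₁) = 5.54×8.314×524×ln(7.42) = 48400 J.
Q = ΔU + W = 48400 J.

48400 J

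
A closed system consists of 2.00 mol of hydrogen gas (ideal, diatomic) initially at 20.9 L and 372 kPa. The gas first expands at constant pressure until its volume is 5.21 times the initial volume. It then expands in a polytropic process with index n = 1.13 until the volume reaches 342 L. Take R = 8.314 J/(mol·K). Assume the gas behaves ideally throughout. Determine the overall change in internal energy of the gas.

67800 J

T₁ = P₁V₁/(nR) = 372×20.9/(2.00×8.314) = 468 K.
Step 1 — Isobaric: P stays 372 kPa; V/T = const ⇒ T₂ = 2440 K, V₂ = 109 L.
W = PΔV = 372×(109−20.9) kPa·L = 32700 J.
ΔU = nCvΔT = 2.00×20.8×(2440−468) = 81800 J.
Q = ΔU + W = nCpΔT = 115000 J.
State after step 1: P = 372 kPa, V = 109 L, T = 2440 K.
Step 2 — Polytropic n=1.13: T₂ = T₁(V₁/V₂)^(n−1) = 2440×(0.318)^0.13 = 2100 K; P₂ = P₁(V₁/V₂)^n = 102 kPa.
W = (P₁V₁−P₂V₂)/(n−1) = (372×109−102×342)/0.13 = 43100 J.
ΔU = nCvΔT = 2.00×20.8×(2100−2440) = -14000 J.
Q = ΔU + W = 29100 J.
Net over both steps: W = 75800 J, Q = 144000 J, ΔU = 67800 J.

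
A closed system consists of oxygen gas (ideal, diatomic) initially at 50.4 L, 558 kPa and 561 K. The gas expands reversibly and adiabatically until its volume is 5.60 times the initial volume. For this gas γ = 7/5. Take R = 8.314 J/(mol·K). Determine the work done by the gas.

35000 J

n = P₁V₁/(RT₁) = 558×50.4/(8.314×561) = 6.03 mol.
Adiabatic: TV^(γ−1) = const ⇒ T₂ = 561×(0.179)^0.400 = 282 K; PV^γ = const ⇒ P₂ = 50.0 kPa.
ΔU = nCvΔT = 6.03×20.8×(282−561) = -35000 J.
Q = 0 for an adiabatic process, so W = −ΔU = 35000 J.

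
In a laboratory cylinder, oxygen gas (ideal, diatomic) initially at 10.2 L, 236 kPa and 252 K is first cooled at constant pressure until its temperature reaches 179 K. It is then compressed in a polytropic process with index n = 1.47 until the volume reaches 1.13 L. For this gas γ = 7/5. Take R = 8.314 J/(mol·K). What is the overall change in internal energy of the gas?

n = P₁V₁/(RT₁) = 236×10.2/(8.314×252) = 1.15 mol.
Step 1 — Isobaric: P stays 236 kPa; V/T = const ⇒ T₂ = 179 K, V₂ = 7.25 L.
W = PΔV = 236×(7.25−10.2) kPa·L = -697 J.
ΔU = nCvΔT = 1.15×20.8×(179−252) = -1740 J.
Q = ΔU + W = nCpΔT = -2440 J.
State after step 1: P = 236 kPa, V = 7.25 L, T = 179 K.
Step 2 — Polytropic n=1.47: T₂ = T₁(V₁/V₂)^(n−1) = 179×(6.41)^0.47 = 429 K; P₂ = P₁(V₁/V₂)^n = 3620 kPa.
W = (P₁V₁−P₂V₂)/(n−1) = (236×7.25−3620×1.13)/0.47 = -5070 J.
ΔU = nCvΔT = 1.15×20.8×(429−179) = 5960 J.
Q = ΔU + W = 888 J.
Net over both steps: W = -5770 J, Q = -1550 J, ΔU = 4220 J.

4220 J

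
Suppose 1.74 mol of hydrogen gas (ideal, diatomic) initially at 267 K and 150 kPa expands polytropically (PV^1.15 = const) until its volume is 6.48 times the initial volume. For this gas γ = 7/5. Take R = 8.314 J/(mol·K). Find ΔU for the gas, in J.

V₁ = nRT₁/P₁ = 1.74×8.314×267/150 = 25.8 L.
Polytropic n=1.15: T₂ = T₁(V₁/V₂)^(n−1) = 267×(0.154)^0.15 = 202 K; P₂ = P₁(V₁/V₂)^n = 17.5 kPa.
For an ideal gas ΔU = nCvΔT with Cv = (5/2)R = 20.8 J/(mol·K).
ΔU = 1.74×20.8×(202−267) = -2360 J.

-2360 J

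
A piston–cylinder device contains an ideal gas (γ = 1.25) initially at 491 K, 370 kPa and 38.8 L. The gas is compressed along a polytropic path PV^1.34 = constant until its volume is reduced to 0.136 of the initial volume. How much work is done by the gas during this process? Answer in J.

n = P₁V₁/(RT₁) = 370×38.8/(8.314×491) = 3.52 mol.
Polytropic n=1.34: T₂ = T₁(V₁/V₂)^(n−1) = 491×(7.35)^0.34 = 968 K; P₂ = P₁(V₁/V₂)^n = 5360 kPa.
W = (P₁V₁−P₂V₂)/(n−1) = (370×38.8−5360×5.28)/0.34 = -41000 J.

-41000 J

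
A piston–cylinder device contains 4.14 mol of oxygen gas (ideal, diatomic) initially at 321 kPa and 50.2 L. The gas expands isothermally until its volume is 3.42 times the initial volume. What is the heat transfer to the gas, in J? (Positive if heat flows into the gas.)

19800 J

T₁ = P₁V₁/(nR) = 321×50.2/(4.14×8.314) = 468 K.
Isothermal: T stays 468 K; PV = const ⇒ V₂ = 172 L, P₂ = 93.9 kPa.
ΔU = 0 (ideal gas, T constant).
W = nRT ln(V₂/V₁) = 4.14×8.314×468×ln(3.42) = 19800 J.
Q = ΔU + W = 19800 J.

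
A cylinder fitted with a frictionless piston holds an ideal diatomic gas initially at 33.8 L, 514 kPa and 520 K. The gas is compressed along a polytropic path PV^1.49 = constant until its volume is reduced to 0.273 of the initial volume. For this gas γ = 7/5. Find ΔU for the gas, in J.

38600 J

n = P₁V₁/(RT₁) = 514×33.8/(8.314×520) = 4.02 mol.
Polytropic n=1.49: T₂ = T₁(V₁/V₂)^(n−1) = 520×(3.66)^0.49 = 982 K; P₂ = P₁(V₁/V₂)^n = 3560 kPa.
For an ideal gas ΔU = nCvΔT with Cv = (5/2)R = 20.8 J/(mol·K).
ΔU = 4.02×20.8×(982−520) = 38600 J.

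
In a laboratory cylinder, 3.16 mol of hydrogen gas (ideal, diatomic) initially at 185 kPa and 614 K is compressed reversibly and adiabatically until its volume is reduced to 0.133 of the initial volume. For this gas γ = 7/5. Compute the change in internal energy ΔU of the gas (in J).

50100 J

V₁ = nRT₁/P₁ = 3.16×8.314×614/185 = 87.2 L.
Adiabatic: TV^(γ−1) = const ⇒ T₂ = 614×(7.52)^0.400 = 1380 K; PV^γ = const ⇒ P₂ = 3120 kPa.
For an ideal gas ΔU = nCvΔT with Cv = (5/2)R = 20.8 J/(mol·K).
ΔU = 3.16×20.8×(1380−614) = 50100 J.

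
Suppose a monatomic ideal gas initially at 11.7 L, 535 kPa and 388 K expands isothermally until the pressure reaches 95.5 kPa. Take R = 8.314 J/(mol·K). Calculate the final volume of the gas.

Isothermal: T stays 388 K; PV = const ⇒ V₂ = 65.5 L, P₂ = 95.5 kPa.

65.5 L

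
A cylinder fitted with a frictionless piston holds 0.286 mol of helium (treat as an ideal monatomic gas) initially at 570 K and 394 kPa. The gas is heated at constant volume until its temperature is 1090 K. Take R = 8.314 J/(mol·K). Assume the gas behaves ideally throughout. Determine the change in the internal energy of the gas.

V₁ = nRT₁/P₁ = 0.286×8.314×570/394 = 3.44 L.
Isochoric: V stays 3.44 L; P/T = const ⇒ T₂ = 1090 K, P₂ = 753 kPa.
For an ideal gas ΔU = nCvΔT with Cv = (3/2)R = 12.5 J/(mol·K).
ΔU = 0.286×12.5×(1090−570) = 1850 J.

1850 J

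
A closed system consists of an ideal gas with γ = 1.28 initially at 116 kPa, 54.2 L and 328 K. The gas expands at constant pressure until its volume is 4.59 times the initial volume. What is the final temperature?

Isobaric: P stays 116 kPa; V/T = const ⇒ T₂ = 1510 K, V₂ = 249 L.

1510 K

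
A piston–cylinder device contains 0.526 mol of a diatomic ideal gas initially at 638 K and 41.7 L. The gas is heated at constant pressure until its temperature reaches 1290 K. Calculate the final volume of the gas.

84.3 L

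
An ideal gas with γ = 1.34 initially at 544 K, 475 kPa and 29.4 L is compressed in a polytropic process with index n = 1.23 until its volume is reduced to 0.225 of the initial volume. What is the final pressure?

2980 kPa

Polytropic n=1.23: T₂ = T₁(V₁/V₂)^(n−1) = 544×(4.44)^0.23 = 767 K; P₂ = P₁(V₁/V₂)^n = 2980 kPa.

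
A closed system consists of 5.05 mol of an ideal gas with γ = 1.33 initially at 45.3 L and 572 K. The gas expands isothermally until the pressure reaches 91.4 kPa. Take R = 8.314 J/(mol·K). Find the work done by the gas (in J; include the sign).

42200 J

P₁ = nRT₁/V₁ = 5.05×8.314×572/45.3 = 530 kPa.
Isothermal: T stays 572 K; PV = const ⇒ V₂ = 263 L, P₂ = 91.4 kPa.
W = nRT ln(V₂/V₁) = 5.05×8.314×572×ln(5.80) = 42200 J.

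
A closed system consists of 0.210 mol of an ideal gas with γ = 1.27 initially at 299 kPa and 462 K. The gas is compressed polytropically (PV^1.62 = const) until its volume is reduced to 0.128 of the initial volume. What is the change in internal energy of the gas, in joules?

7700 J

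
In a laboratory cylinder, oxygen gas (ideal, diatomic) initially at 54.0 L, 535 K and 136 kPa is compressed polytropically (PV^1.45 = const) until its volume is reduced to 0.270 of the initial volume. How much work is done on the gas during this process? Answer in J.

13100 J

n = P₁V₁/(RT₁) = 136×54.0/(8.314×535) = 1.65 mol.
Polytropic n=1.45: T₂ = T₁(V₁/V₂)^(n−1) = 535×(3.70)^0.45 = 964 K; P₂ = P₁(V₁/V₂)^n = 908 kPa.
W = (P₁V₁−P₂V₂)/(n−1) = (136×54.0−908×14.6)/0.45 = -13100 J.
Work done on the gas = −W_by = 13100 J.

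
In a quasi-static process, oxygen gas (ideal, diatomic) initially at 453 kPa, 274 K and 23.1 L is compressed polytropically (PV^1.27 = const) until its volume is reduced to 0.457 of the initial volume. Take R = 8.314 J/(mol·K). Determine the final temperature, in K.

339 K

Polytropic n=1.27: T₂ = T₁(V₁/V₂)^(n−1) = 274×(2.19)^0.27 = 339 K; P₂ = P₁(V₁/V₂)^n = 1220 kPa.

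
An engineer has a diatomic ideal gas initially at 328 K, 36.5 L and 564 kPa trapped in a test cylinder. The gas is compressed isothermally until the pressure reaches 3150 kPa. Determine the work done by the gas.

-35400 J

n = P₁V₁/(RT₁) = 564×36.5/(8.314×328) = 7.55 mol.
Isothermal: T stays 328 K; PV = const ⇒ V₂ = 6.54 L, P₂ = 3150 kPa.
W = nRT ln(V₂/V₁) = 7.55×8.314×328×ln(0.179) = -35400 J.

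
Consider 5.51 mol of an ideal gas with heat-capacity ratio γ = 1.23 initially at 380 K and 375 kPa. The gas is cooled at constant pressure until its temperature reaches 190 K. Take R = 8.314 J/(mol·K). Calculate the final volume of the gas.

V₁ = nRT₁/P₁ = 5.51×8.314×380/375 = 46.4 L.
Isobaric: P stays 375 kPa; V/T = const ⇒ T₂ = 190 K, V₂ = 23.2 L.

23.2 L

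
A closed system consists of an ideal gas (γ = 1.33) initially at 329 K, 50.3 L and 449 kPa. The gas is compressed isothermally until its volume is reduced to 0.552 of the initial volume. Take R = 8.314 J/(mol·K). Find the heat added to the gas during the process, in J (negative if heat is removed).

-13400 J

n = P₁V₁/(RT₁) = 449×50.3/(8.314×329) = 8.26 mol.
Isothermal: T stays 329 K; PV = const ⇒ V₂ = 27.8 L, P₂ = 813 kPa.
ΔU = 0 (ideal gas, T constant).
W = nRT ln(V₂/V₁) = 8.26×8.314×329×ln(0.552) = -13400 J.
Q = ΔU + W = -13400 J.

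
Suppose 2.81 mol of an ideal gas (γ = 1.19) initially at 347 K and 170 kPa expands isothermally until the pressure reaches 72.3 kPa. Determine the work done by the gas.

V₁ = nRT₁/P₁ = 2.81×8.314×347/170 = 47.7 L.
Isothermal: T stays 347 K; PV = const ⇒ V₂ = 112 L, P₂ = 72.3 kPa.
W = nRT ln(V₂/V₁) = 2.81×8.314×347×ln(2.35) = 6930 J.

6930 J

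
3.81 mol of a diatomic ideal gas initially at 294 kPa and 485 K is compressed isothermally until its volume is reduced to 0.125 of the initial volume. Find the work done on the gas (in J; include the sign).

31900 J

V₁ = nRT₁/P₁ = 3.81×8.314×485/294 = 52.3 L.
Isothermal: T stays 485 K; PV = const ⇒ V₂ = 6.53 L, P₂ = 2350 kPa.
W = nRT ln(V₂/V₁) = 3.81×8.314×485×ln(0.125) = -31900 J.
Work done on the gas = −W_by = 31900 J.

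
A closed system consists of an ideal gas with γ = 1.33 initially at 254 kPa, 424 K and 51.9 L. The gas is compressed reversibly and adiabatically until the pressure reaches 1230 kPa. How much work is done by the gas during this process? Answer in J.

-19100 J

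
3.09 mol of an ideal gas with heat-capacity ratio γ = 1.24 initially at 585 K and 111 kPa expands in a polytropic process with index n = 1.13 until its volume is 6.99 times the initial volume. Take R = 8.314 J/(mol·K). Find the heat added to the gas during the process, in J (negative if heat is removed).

11800 J

V₁ = nRT₁/P₁ = 3.09×8.314×585/111 = 135 L.
Polytropic n=1.13: T₂ = T₁(V₁/V₂)^(n−1) = 585×(0.143)^0.13 = 454 K; P₂ = P₁(V₁/V₂)^n = 12.3 kPa.
W = (P₁V₁−P₂V₂)/(n−1) = (111×135−12.3×946)/0.13 = 25800 J.
ΔU = nCvΔT = 3.09×34.6×(454−585) = -14000 J.
Q = ΔU + W = 11800 J.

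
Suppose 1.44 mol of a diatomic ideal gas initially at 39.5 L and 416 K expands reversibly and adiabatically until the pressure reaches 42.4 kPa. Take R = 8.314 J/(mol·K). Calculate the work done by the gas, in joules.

3330 J

P₁ = nRT₁/V₁ = 1.44×8.314×416/39.5 = 126 kPa.
Adiabatic: T₂/T₁ = (P₂/P₁)^((γ−1)/γ) ⇒ T₂ = 416×(0.336)^0.286 = 305 K; V₂ = 86.0 L.
ΔU = nCvΔT = 1.44×20.8×(305−416) = -3330 J.
Q = 0 for an adiabatic process, so W = −ΔU = 3330 J.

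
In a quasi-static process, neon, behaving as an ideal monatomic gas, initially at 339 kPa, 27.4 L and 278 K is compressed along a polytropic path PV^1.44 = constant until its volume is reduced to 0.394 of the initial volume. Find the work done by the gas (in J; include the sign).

-10700 J

n = P₁V₁/(RT₁) = 339×27.4/(8.314×278) = 4.02 mol.
Polytropic n=1.44: T₂ = T₁(V₁/V₂)^(n−1) = 278×(2.54)^0.44 = 419 K; P₂ = P₁(V₁/V₂)^n = 1300 kPa.
W = (P₁V₁−P₂V₂)/(n−1) = (339×27.4−1300×10.8)/0.44 = -10700 J.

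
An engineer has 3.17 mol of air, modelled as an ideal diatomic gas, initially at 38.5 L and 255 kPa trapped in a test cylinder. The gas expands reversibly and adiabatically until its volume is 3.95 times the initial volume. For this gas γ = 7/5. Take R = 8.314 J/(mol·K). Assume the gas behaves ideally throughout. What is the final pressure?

37.3 kPa

T₁ = P₁V₁/(nR) = 255×38.5/(3.17×8.314) = 373 K.
Adiabatic: TV^(γ−1) = const ⇒ T₂ = 373×(0.253)^0.400 = 215 K; PV^γ = const ⇒ P₂ = 37.3 kPa.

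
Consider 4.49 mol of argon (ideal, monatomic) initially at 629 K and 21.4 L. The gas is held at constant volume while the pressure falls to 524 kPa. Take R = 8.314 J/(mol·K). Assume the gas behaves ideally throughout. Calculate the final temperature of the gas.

P₁ = nRT₁/V₁ = 4.49×8.314×629/21.4 = 1100 kPa.
Isochoric: V stays 21.4 L; P/T = const ⇒ T₂ = 300 K, P₂ = 524 kPa.

300 K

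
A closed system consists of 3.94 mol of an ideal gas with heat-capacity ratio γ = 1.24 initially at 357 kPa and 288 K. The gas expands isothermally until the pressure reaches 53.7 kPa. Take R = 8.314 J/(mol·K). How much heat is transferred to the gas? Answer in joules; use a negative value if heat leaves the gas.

17900 J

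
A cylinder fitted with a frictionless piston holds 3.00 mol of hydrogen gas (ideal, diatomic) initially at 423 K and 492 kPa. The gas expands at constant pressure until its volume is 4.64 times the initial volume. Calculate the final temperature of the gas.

V₁ = nRT₁/P₁ = 3.00×8.314×423/492 = 21.4 L.
Isobaric: P stays 492 kPa; V/T = const ⇒ T₂ = 1960 K, V₂ = 99.5 L.

1960 K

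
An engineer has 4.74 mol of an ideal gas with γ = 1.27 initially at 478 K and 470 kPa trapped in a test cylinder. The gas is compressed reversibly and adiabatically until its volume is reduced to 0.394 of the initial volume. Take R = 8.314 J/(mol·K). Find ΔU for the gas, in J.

19900 J

V₁ = nRT₁/P₁ = 4.74×8.314×478/470 = 40.1 L.
Adiabatic: TV^(γ−1) = const ⇒ T₂ = 478×(2.54)^0.270 = 615 K; PV^γ = const ⇒ P₂ = 1530 kPa.
For an ideal gas ΔU = nCvΔT with Cv = R/(γ−1) = 30.8 J/(mol·K).
ΔU = 4.74×30.8×(615−478) = 19900 J.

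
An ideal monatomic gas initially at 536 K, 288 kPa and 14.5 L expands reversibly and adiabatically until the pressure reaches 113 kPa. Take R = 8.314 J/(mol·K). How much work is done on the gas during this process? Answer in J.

-1960 J

n = P₁V₁/(RT₁) = 288×14.5/(8.314×536) = 0.937 mol.
Adiabatic: T₂/T₁ = (P₂/P₁)^((γ−1)/γ) ⇒ T₂ = 536×(0.392)^0.400 = 369 K; V₂ = 25.4 L.
ΔU = nCvΔT = 0.937×12.5×(369−536) = -1960 J.
Q = 0 for an adiabatic process, so W = −ΔU = 1960 J.
Work done on the gas = −W_by = -1960 J.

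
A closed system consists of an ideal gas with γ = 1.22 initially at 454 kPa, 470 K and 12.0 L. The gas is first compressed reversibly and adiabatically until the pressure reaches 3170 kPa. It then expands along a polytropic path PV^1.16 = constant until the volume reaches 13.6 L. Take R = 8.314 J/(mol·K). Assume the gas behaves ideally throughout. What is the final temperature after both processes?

507 K

n = P₁V₁/(RT₁) = 454×12.0/(8.314×470) = 1.39 mol.
Step 1 — Adiabatic: T₂/T₁ = (P₂/P₁)^((γ−1)/γ) ⇒ T₂ = 470×(6.98)^0.180 = 667 K; V₂ = 2.44 L.
ΔU = nCvΔT = 1.39×37.8×(667−470) = 10400 J.
Q = 0 for an adiabatic process, so W = −ΔU = -10400 J.
State after step 1: P = 3170 kPa, V = 2.44 L, T = 667 K.
Step 2 — Polytropic n=1.16: T₂ = T₁(V₁/V₂)^(n−1) = 667×(0.179)^0.16 = 507 K; P₂ = P₁(V₁/V₂)^n = 432 kPa.
W = (P₁V₁−P₂V₂)/(n−1) = (3170×2.44−432×13.6)/0.16 = 11600 J.
ΔU = nCvΔT = 1.39×37.8×(507−667) = -8450 J.
Q = ΔU + W = 3170 J.
Net over both steps: W = 1230 J, Q = 3170 J, ΔU = 1940 J.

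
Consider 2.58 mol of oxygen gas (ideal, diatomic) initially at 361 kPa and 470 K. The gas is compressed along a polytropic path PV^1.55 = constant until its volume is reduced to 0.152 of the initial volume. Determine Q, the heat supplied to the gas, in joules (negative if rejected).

V₁ = nRT₁/P₁ = 2.58×8.314×470/361 = 27.9 L.
Polytropic n=1.55: T₂ = T₁(V₁/V₂)^(n−1) = 470×(6.58)^0.55 = 1320 K; P₂ = P₁(V₁/V₂)^n = 6690 kPa.
W = (P₁V₁−P₂V₂)/(n−1) = (361×27.9−6690×4.24)/0.55 = -33300 J.
ΔU = nCvΔT = 2.58×20.8×(1320−470) = 45800 J.
Q = ΔU + W = 12500 J.

12500 J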